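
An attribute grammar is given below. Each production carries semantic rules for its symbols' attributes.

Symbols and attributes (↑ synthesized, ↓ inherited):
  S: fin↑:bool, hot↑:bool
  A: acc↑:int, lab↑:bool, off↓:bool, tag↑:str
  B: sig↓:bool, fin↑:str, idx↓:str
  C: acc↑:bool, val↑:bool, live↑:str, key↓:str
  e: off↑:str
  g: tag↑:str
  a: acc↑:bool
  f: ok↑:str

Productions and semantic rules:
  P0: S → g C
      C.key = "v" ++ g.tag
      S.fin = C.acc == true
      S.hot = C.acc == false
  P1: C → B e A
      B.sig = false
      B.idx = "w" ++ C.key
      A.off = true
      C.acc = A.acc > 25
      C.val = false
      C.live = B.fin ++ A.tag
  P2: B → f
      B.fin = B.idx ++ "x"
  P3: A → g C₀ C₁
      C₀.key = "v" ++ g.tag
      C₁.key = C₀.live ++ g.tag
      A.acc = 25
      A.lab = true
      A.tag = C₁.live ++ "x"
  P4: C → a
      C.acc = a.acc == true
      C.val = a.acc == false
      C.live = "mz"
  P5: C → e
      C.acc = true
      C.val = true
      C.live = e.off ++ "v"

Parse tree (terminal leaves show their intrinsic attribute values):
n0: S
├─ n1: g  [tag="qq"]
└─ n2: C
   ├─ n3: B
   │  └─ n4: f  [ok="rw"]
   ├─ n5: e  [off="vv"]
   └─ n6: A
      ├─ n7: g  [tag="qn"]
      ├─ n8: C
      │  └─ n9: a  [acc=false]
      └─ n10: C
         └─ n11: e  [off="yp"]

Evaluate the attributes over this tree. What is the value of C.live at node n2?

1. n1.tag = "qq"  [terminal]
2. n2.key = "vqq"  ["v" ++ g.tag]
3. n3.sig = false  [false]
4. n3.idx = "wvqq"  ["w" ++ C.key]
5. n4.ok = "rw"  [terminal]
6. n3.fin = "wvqqx"  [B.idx ++ "x"]
7. n5.off = "vv"  [terminal]
8. n6.off = true  [true]
9. n7.tag = "qn"  [terminal]
10. n8.key = "vqn"  ["v" ++ g.tag]
11. n9.acc = false  [terminal]
12. n8.acc = false  [a.acc == true]
13. n8.val = true  [a.acc == false]
14. n8.live = "mz"  ["mz"]
15. n10.key = "mzqn"  [C₀.live ++ g.tag]
16. n11.off = "yp"  [terminal]
17. n10.acc = true  [true]
18. n10.val = true  [true]
19. n10.live = "ypv"  [e.off ++ "v"]
20. n6.acc = 25  [25]
21. n6.lab = true  [true]
22. n6.tag = "ypvx"  [C₁.live ++ "x"]
23. n2.acc = false  [A.acc > 25]
24. n2.val = false  [false]
25. n2.live = "wvqqxypvx"  [B.fin ++ A.tag]
26. n0.fin = false  [C.acc == true]
27. n0.hot = true  [C.acc == false]

"wvqqxypvx"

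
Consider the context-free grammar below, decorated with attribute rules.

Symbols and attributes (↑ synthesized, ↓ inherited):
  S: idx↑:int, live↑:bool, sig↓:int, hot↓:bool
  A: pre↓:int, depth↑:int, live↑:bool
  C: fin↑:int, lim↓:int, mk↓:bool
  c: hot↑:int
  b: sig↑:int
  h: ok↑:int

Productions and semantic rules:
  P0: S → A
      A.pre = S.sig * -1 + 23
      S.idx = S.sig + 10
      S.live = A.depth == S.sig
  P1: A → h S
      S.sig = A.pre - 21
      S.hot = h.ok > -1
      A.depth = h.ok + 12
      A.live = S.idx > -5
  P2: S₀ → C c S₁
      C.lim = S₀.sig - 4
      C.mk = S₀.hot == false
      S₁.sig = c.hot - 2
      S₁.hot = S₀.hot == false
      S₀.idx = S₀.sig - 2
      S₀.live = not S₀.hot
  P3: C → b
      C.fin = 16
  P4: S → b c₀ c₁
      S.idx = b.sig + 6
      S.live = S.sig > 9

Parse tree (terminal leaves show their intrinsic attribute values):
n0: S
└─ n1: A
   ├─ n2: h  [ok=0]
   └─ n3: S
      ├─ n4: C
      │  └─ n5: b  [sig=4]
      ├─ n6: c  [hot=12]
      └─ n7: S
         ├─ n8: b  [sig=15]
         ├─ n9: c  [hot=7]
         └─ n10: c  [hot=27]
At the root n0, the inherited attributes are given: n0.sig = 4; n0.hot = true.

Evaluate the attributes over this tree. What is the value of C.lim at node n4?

-6

1. n0.sig = 4  [given at root]
2. n0.hot = true  [given at root]
3. n1.pre = 19  [S.sig * -1 + 23]
4. n2.ok = 0  [terminal]
5. n3.sig = -2  [A.pre - 21]
6. n3.hot = true  [h.ok > -1]
7. n4.lim = -6  [S₀.sig - 4]
8. n4.mk = false  [S₀.hot == false]
9. n5.sig = 4  [terminal]
10. n4.fin = 16  [16]
11. n6.hot = 12  [terminal]
12. n7.sig = 10  [c.hot - 2]
13. n7.hot = false  [S₀.hot == false]
14. n8.sig = 15  [terminal]
15. n9.hot = 7  [terminal]
16. n10.hot = 27  [terminal]
17. n7.idx = 21  [b.sig + 6]
18. n7.live = true  [S.sig > 9]
19. n3.idx = -4  [S₀.sig - 2]
20. n3.live = false  [not S₀.hot]
21. n1.depth = 12  [h.ok + 12]
22. n1.live = true  [S.idx > -5]
23. n0.idx = 14  [S.sig + 10]
24. n0.live = false  [A.depth == S.sig]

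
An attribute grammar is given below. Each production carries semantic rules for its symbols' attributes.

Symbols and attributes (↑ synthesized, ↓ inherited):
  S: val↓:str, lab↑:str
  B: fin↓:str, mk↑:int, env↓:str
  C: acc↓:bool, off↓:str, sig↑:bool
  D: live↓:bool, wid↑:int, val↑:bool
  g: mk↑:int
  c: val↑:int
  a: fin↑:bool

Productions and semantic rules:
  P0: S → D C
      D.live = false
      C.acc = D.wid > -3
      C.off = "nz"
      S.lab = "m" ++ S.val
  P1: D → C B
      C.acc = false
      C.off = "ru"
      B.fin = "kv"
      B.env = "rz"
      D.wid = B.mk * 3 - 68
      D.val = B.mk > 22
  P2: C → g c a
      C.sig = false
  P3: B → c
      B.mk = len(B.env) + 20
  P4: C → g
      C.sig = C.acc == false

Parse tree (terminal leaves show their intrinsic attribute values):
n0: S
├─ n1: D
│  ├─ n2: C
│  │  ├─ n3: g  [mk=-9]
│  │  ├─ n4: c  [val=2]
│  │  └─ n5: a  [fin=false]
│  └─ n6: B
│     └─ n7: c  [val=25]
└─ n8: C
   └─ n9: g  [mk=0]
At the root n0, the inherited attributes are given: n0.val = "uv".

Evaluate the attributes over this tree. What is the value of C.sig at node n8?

false

1. n0.val = "uv"  [given at root]
2. n1.live = false  [false]
3. n2.acc = false  [false]
4. n2.off = "ru"  ["ru"]
5. n3.mk = -9  [terminal]
6. n4.val = 2  [terminal]
7. n5.fin = false  [terminal]
8. n2.sig = false  [false]
9. n6.fin = "kv"  ["kv"]
10. n6.env = "rz"  ["rz"]
11. n7.val = 25  [terminal]
12. n6.mk = 22  [len(B.env) + 20]
13. n1.wid = -2  [B.mk * 3 - 68]
14. n1.val = false  [B.mk > 22]
15. n8.acc = true  [D.wid > -3]
16. n8.off = "nz"  ["nz"]
17. n9.mk = 0  [terminal]
18. n8.sig = false  [C.acc == false]
19. n0.lab = "muv"  ["m" ++ S.val]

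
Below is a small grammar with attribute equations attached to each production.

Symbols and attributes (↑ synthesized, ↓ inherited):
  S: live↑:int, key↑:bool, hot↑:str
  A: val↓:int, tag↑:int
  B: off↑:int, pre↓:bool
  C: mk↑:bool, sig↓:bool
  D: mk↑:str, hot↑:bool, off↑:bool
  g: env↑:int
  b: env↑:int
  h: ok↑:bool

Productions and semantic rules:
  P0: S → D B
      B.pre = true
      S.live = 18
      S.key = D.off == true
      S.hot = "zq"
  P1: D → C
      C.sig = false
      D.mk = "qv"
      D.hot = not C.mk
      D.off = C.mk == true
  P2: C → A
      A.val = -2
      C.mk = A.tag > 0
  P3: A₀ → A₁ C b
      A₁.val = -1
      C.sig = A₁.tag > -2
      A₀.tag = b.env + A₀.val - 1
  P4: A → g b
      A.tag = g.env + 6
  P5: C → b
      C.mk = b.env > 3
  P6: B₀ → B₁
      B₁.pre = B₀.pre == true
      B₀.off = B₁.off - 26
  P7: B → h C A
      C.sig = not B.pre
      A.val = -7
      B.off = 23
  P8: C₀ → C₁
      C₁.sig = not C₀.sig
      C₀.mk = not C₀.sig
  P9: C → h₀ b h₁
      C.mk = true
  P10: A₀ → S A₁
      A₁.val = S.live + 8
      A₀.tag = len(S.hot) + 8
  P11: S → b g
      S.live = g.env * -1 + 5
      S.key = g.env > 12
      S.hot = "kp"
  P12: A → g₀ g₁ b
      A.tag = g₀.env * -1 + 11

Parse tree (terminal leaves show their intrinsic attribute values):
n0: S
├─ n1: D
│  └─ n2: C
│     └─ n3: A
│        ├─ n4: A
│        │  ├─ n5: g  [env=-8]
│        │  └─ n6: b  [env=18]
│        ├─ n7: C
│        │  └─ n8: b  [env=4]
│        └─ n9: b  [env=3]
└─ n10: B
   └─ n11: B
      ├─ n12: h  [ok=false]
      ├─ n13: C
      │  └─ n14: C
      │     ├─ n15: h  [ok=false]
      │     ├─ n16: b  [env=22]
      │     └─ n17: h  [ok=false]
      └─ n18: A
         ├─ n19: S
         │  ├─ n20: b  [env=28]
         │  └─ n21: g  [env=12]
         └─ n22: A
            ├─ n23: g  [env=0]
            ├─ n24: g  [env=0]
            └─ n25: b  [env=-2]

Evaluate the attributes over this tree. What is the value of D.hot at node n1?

true

1. n2.sig = false  [false]
2. n3.val = -2  [-2]
3. n4.val = -1  [-1]
4. n5.env = -8  [terminal]
5. n6.env = 18  [terminal]
6. n4.tag = -2  [g.env + 6]
7. n7.sig = false  [A₁.tag > -2]
8. n8.env = 4  [terminal]
9. n7.mk = true  [b.env > 3]
10. n9.env = 3  [terminal]
11. n3.tag = 0  [b.env + A₀.val - 1]
12. n2.mk = false  [A.tag > 0]
13. n1.mk = "qv"  ["qv"]
14. n1.hot = true  [not C.mk]
15. n1.off = false  [C.mk == true]
16. n10.pre = true  [true]
17. n11.pre = true  [B₀.pre == true]
18. n12.ok = false  [terminal]
19. n13.sig = false  [not B.pre]
20. n14.sig = true  [not C₀.sig]
21. n15.ok = false  [terminal]
22. n16.env = 22  [terminal]
23. n17.ok = false  [terminal]
24. n14.mk = true  [true]
25. n13.mk = true  [not C₀.sig]
26. n18.val = -7  [-7]
27. n20.env = 28  [terminal]
28. n21.env = 12  [terminal]
29. n19.live = -7  [g.env * -1 + 5]
30. n19.key = false  [g.env > 12]
31. n19.hot = "kp"  ["kp"]
32. n22.val = 1  [S.live + 8]
33. n23.env = 0  [terminal]
34. n24.env = 0  [terminal]
35. n25.env = -2  [terminal]
36. n22.tag = 11  [g₀.env * -1 + 11]
37. n18.tag = 10  [len(S.hot) + 8]
38. n11.off = 23  [23]
39. n10.off = -3  [B₁.off - 26]
40. n0.live = 18  [18]
41. n0.key = false  [D.off == true]
42. n0.hot = "zq"  ["zq"]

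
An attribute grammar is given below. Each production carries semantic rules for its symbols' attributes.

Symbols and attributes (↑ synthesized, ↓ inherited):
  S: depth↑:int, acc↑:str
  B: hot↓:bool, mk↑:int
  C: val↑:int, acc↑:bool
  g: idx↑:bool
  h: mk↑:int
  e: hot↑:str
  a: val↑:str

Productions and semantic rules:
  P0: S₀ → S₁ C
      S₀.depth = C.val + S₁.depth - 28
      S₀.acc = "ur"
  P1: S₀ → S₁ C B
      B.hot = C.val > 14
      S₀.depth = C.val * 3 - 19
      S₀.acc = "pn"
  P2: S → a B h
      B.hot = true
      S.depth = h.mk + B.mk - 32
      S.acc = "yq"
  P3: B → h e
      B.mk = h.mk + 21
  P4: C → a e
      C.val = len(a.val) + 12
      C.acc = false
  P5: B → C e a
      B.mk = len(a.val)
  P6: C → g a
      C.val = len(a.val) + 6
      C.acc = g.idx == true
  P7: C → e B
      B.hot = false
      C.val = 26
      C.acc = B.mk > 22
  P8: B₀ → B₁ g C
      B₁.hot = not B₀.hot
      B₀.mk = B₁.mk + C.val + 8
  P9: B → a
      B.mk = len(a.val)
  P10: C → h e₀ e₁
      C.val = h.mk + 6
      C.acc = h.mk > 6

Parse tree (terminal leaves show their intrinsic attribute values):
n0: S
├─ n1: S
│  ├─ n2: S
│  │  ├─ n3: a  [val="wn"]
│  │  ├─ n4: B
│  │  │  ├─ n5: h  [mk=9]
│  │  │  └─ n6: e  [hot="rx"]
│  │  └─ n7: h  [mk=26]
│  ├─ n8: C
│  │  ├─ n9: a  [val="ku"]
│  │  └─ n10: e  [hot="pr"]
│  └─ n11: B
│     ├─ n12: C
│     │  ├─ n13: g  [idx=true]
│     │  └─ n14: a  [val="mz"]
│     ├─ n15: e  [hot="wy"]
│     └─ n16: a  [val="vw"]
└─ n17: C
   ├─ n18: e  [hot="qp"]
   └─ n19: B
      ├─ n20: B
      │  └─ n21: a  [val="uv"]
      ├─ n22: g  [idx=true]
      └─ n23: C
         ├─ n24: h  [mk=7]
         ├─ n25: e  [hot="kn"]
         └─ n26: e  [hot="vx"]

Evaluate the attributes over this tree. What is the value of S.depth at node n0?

21

1. n3.val = "wn"  [terminal]
2. n4.hot = true  [true]
3. n5.mk = 9  [terminal]
4. n6.hot = "rx"  [terminal]
5. n4.mk = 30  [h.mk + 21]
6. n7.mk = 26  [terminal]
7. n2.depth = 24  [h.mk + B.mk - 32]
8. n2.acc = "yq"  ["yq"]
9. n9.val = "ku"  [terminal]
10. n10.hot = "pr"  [terminal]
11. n8.val = 14  [len(a.val) + 12]
12. n8.acc = false  [false]
13. n11.hot = false  [C.val > 14]
14. n13.idx = true  [terminal]
15. n14.val = "mz"  [terminal]
16. n12.val = 8  [len(a.val) + 6]
17. n12.acc = true  [g.idx == true]
18. n15.hot = "wy"  [terminal]
19. n16.val = "vw"  [terminal]
20. n11.mk = 2  [len(a.val)]
21. n1.depth = 23  [C.val * 3 - 19]
22. n1.acc = "pn"  ["pn"]
23. n18.hot = "qp"  [terminal]
24. n19.hot = false  [false]
25. n20.hot = true  [not B₀.hot]
26. n21.val = "uv"  [terminal]
27. n20.mk = 2  [len(a.val)]
28. n22.idx = true  [terminal]
29. n24.mk = 7  [terminal]
30. n25.hot = "kn"  [terminal]
31. n26.hot = "vx"  [terminal]
32. n23.val = 13  [h.mk + 6]
33. n23.acc = true  [h.mk > 6]
34. n19.mk = 23  [B₁.mk + C.val + 8]
35. n17.val = 26  [26]
36. n17.acc = true  [B.mk > 22]
37. n0.depth = 21  [C.val + S₁.depth - 28]
38. n0.acc = "ur"  ["ur"]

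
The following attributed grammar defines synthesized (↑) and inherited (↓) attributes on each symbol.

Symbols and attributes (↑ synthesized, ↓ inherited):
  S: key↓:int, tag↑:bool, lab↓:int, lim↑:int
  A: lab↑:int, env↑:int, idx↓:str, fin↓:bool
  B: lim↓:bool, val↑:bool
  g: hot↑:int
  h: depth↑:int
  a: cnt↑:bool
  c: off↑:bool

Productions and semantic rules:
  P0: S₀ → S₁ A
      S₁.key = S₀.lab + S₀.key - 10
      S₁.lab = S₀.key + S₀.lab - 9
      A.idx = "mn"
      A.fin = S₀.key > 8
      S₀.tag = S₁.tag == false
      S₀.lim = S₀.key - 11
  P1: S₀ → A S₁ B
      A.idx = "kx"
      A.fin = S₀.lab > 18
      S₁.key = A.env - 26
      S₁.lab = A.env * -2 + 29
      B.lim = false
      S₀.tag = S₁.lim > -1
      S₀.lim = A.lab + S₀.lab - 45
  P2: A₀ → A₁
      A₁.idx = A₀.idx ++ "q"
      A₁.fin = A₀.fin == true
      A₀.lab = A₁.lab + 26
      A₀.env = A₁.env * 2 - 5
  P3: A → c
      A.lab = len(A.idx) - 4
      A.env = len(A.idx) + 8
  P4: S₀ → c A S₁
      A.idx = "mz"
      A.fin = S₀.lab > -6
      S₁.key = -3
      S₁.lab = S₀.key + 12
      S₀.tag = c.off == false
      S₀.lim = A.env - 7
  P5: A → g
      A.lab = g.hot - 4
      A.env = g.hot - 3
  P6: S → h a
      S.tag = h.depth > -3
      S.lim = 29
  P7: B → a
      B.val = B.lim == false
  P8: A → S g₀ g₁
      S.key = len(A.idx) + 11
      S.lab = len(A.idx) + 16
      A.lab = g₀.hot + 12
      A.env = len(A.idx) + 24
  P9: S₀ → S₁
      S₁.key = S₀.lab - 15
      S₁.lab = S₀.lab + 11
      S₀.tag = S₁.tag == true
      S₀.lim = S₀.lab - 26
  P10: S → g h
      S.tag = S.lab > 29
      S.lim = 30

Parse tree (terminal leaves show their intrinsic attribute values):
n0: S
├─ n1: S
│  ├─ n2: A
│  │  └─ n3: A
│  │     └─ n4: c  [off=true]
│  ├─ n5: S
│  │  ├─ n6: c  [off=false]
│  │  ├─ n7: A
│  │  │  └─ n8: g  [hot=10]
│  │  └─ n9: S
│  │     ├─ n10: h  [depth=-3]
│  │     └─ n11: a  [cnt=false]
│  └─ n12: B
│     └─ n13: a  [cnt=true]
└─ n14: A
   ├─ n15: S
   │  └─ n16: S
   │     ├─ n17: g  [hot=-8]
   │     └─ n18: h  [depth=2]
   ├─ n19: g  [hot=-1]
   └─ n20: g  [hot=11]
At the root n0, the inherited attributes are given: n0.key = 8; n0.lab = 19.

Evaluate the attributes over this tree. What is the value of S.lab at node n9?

3

1. n0.key = 8  [given at root]
2. n0.lab = 19  [given at root]
3. n1.key = 17  [S₀.lab + S₀.key - 10]
4. n1.lab = 18  [S₀.key + S₀.lab - 9]
5. n2.idx = "kx"  ["kx"]
6. n2.fin = false  [S₀.lab > 18]
7. n3.idx = "kxq"  [A₀.idx ++ "q"]
8. n3.fin = false  [A₀.fin == true]
9. n4.off = true  [terminal]
10. n3.lab = -1  [len(A.idx) - 4]
11. n3.env = 11  [len(A.idx) + 8]
12. n2.lab = 25  [A₁.lab + 26]
13. n2.env = 17  [A₁.env * 2 - 5]
14. n5.key = -9  [A.env - 26]
15. n5.lab = -5  [A.env * -2 + 29]
16. n6.off = false  [terminal]
17. n7.idx = "mz"  ["mz"]
18. n7.fin = true  [S₀.lab > -6]
19. n8.hot = 10  [terminal]
20. n7.lab = 6  [g.hot - 4]
21. n7.env = 7  [g.hot - 3]
22. n9.key = -3  [-3]
23. n9.lab = 3  [S₀.key + 12]
24. n10.depth = -3  [terminal]
25. n11.cnt = false  [terminal]
26. n9.tag = false  [h.depth > -3]
27. n9.lim = 29  [29]
28. n5.tag = true  [c.off == false]
29. n5.lim = 0  [A.env - 7]
30. n12.lim = false  [false]
31. n13.cnt = true  [terminal]
32. n12.val = true  [B.lim == false]
33. n1.tag = true  [S₁.lim > -1]
34. n1.lim = -2  [A.lab + S₀.lab - 45]
35. n14.idx = "mn"  ["mn"]
36. n14.fin = false  [S₀.key > 8]
37. n15.key = 13  [len(A.idx) + 11]
38. n15.lab = 18  [len(A.idx) + 16]
39. n16.key = 3  [S₀.lab - 15]
40. n16.lab = 29  [S₀.lab + 11]
41. n17.hot = -8  [terminal]
42. n18.depth = 2  [terminal]
43. n16.tag = false  [S.lab > 29]
44. n16.lim = 30  [30]
45. n15.tag = false  [S₁.tag == true]
46. n15.lim = -8  [S₀.lab - 26]
47. n19.hot = -1  [terminal]
48. n20.hot = 11  [terminal]
49. n14.lab = 11  [g₀.hot + 12]
50. n14.env = 26  [len(A.idx) + 24]
51. n0.tag = false  [S₁.tag == false]
52. n0.lim = -3  [S₀.key - 11]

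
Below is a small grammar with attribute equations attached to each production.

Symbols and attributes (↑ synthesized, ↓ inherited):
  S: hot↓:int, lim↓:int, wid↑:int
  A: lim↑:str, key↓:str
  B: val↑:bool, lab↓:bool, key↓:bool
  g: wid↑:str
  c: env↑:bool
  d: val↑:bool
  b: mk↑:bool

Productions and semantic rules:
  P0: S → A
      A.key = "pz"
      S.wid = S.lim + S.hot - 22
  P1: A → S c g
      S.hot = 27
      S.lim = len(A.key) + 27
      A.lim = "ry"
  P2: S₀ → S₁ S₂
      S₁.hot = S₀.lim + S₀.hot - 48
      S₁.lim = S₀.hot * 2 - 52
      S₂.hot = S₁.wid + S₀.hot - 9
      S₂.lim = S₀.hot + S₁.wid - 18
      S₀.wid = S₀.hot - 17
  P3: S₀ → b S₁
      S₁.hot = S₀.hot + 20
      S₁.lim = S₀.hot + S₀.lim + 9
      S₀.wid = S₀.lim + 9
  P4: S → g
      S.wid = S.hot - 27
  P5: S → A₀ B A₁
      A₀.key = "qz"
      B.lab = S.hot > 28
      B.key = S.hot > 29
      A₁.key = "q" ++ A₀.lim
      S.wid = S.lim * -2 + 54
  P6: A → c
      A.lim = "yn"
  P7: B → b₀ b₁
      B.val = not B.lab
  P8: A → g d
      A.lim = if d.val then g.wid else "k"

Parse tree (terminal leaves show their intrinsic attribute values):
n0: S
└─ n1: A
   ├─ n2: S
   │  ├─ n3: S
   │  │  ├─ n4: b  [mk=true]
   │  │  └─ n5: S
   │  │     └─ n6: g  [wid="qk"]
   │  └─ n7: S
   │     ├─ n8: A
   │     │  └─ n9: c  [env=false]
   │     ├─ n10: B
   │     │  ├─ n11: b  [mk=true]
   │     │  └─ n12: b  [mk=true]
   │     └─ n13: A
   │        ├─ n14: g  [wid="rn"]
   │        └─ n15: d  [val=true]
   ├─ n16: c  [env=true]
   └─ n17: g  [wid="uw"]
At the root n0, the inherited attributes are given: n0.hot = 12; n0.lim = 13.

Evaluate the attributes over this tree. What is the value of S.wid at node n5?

1

1. n0.hot = 12  [given at root]
2. n0.lim = 13  [given at root]
3. n1.key = "pz"  ["pz"]
4. n2.hot = 27  [27]
5. n2.lim = 29  [len(A.key) + 27]
6. n3.hot = 8  [S₀.lim + S₀.hot - 48]
7. n3.lim = 2  [S₀.hot * 2 - 52]
8. n4.mk = true  [terminal]
9. n5.hot = 28  [S₀.hot + 20]
10. n5.lim = 19  [S₀.hot + S₀.lim + 9]
11. n6.wid = "qk"  [terminal]
12. n5.wid = 1  [S.hot - 27]
13. n3.wid = 11  [S₀.lim + 9]
14. n7.hot = 29  [S₁.wid + S₀.hot - 9]
15. n7.lim = 20  [S₀.hot + S₁.wid - 18]
16. n8.key = "qz"  ["qz"]
17. n9.env = false  [terminal]
18. n8.lim = "yn"  ["yn"]
19. n10.lab = true  [S.hot > 28]
20. n10.key = false  [S.hot > 29]
21. n11.mk = true  [terminal]
22. n12.mk = true  [terminal]
23. n10.val = false  [not B.lab]
24. n13.key = "qyn"  ["q" ++ A₀.lim]
25. n14.wid = "rn"  [terminal]
26. n15.val = true  [terminal]
27. n13.lim = "rn"  [if d.val then g.wid else "k"]
28. n7.wid = 14  [S.lim * -2 + 54]
29. n2.wid = 10  [S₀.hot - 17]
30. n16.env = true  [terminal]
31. n17.wid = "uw"  [terminal]
32. n1.lim = "ry"  ["ry"]
33. n0.wid = 3  [S.lim + S.hot - 22]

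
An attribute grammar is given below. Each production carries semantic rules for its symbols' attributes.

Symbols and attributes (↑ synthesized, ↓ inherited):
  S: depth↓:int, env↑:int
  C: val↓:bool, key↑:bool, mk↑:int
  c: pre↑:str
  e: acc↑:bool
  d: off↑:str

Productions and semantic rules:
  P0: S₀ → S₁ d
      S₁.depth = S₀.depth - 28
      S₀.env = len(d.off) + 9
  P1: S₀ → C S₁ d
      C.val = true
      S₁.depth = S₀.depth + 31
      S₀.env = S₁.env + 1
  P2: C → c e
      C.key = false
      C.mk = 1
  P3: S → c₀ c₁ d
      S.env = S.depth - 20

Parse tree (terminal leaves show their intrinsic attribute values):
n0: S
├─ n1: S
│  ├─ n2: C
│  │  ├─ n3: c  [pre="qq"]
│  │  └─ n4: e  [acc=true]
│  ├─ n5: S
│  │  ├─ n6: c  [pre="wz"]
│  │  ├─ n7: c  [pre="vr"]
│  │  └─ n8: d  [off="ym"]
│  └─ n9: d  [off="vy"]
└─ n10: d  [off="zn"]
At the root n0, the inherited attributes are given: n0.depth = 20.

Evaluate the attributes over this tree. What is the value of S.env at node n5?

1. n0.depth = 20  [given at root]
2. n1.depth = -8  [S₀.depth - 28]
3. n2.val = true  [true]
4. n3.pre = "qq"  [terminal]
5. n4.acc = true  [terminal]
6. n2.key = false  [false]
7. n2.mk = 1  [1]
8. n5.depth = 23  [S₀.depth + 31]
9. n6.pre = "wz"  [terminal]
10. n7.pre = "vr"  [terminal]
11. n8.off = "ym"  [terminal]
12. n5.env = 3  [S.depth - 20]
13. n9.off = "vy"  [terminal]
14. n1.env = 4  [S₁.env + 1]
15. n10.off = "zn"  [terminal]
16. n0.env = 11  [len(d.off) + 9]

3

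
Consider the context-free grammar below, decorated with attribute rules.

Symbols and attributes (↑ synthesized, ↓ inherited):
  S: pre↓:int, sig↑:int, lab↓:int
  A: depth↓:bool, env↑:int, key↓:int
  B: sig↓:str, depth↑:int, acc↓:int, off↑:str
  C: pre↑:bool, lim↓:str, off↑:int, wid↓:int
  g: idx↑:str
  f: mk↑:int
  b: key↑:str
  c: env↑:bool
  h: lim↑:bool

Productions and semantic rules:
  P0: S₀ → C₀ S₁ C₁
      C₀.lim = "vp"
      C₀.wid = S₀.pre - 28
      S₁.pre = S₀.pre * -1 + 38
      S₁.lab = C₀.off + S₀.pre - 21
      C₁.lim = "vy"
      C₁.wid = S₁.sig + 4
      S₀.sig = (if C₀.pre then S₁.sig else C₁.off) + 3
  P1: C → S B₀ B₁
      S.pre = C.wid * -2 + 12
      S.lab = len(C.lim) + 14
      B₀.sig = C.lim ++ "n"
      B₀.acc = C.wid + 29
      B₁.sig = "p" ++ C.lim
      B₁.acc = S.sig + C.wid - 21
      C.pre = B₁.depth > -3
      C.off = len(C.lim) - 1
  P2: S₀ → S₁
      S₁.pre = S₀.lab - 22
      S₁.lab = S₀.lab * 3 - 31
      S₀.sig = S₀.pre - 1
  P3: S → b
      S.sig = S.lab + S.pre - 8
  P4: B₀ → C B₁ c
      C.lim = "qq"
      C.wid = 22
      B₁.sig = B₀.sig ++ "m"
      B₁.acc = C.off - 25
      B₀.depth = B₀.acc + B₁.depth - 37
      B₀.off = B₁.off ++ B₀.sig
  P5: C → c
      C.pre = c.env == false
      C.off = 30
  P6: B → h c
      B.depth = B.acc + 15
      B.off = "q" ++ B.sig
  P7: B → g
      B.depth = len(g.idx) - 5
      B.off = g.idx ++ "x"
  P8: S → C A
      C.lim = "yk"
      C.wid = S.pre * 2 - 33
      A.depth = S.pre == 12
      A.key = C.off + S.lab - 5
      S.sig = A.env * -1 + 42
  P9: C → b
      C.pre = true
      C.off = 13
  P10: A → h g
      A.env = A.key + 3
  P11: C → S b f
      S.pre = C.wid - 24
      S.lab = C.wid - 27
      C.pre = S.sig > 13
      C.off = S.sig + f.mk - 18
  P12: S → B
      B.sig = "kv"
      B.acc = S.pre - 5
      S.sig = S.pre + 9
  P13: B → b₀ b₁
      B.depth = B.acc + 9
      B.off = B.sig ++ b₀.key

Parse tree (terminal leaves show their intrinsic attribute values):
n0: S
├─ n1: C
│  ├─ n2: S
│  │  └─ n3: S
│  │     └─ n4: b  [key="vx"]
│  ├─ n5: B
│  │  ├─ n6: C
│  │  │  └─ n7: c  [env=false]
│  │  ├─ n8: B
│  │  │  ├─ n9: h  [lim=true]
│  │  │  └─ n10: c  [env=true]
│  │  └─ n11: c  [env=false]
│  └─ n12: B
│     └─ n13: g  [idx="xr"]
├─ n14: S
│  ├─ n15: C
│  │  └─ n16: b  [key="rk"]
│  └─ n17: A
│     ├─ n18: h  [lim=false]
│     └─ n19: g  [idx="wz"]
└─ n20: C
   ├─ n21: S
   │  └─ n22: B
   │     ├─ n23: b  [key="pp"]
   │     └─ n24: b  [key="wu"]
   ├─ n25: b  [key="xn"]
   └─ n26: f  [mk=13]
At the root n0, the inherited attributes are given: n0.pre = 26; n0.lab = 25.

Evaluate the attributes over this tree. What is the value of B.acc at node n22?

0

1. n0.pre = 26  [given at root]
2. n0.lab = 25  [given at root]
3. n1.lim = "vp"  ["vp"]
4. n1.wid = -2  [S₀.pre - 28]
5. n2.pre = 16  [C.wid * -2 + 12]
6. n2.lab = 16  [len(C.lim) + 14]
7. n3.pre = -6  [S₀.lab - 22]
8. n3.lab = 17  [S₀.lab * 3 - 31]
9. n4.key = "vx"  [terminal]
10. n3.sig = 3  [S.lab + S.pre - 8]
11. n2.sig = 15  [S₀.pre - 1]
12. n5.sig = "vpn"  [C.lim ++ "n"]
13. n5.acc = 27  [C.wid + 29]
14. n6.lim = "qq"  ["qq"]
15. n6.wid = 22  [22]
16. n7.env = false  [terminal]
17. n6.pre = true  [c.env == false]
18. n6.off = 30  [30]
19. n8.sig = "vpnm"  [B₀.sig ++ "m"]
20. n8.acc = 5  [C.off - 25]
21. n9.lim = true  [terminal]
22. n10.env = true  [terminal]
23. n8.depth = 20  [B.acc + 15]
24. n8.off = "qvpnm"  ["q" ++ B.sig]
25. n11.env = false  [terminal]
26. n5.depth = 10  [B₀.acc + B₁.depth - 37]
27. n5.off = "qvpnmvpn"  [B₁.off ++ B₀.sig]
28. n12.sig = "pvp"  ["p" ++ C.lim]
29. n12.acc = -8  [S.sig + C.wid - 21]
30. n13.idx = "xr"  [terminal]
31. n12.depth = -3  [len(g.idx) - 5]
32. n12.off = "xrx"  [g.idx ++ "x"]
33. n1.pre = false  [B₁.depth > -3]
34. n1.off = 1  [len(C.lim) - 1]
35. n14.pre = 12  [S₀.pre * -1 + 38]
36. n14.lab = 6  [C₀.off + S₀.pre - 21]
37. n15.lim = "yk"  ["yk"]
38. n15.wid = -9  [S.pre * 2 - 33]
39. n16.key = "rk"  [terminal]
40. n15.pre = true  [true]
41. n15.off = 13  [13]
42. n17.depth = true  [S.pre == 12]
43. n17.key = 14  [C.off + S.lab - 5]
44. n18.lim = false  [terminal]
45. n19.idx = "wz"  [terminal]
46. n17.env = 17  [A.key + 3]
47. n14.sig = 25  [A.env * -1 + 42]
48. n20.lim = "vy"  ["vy"]
49. n20.wid = 29  [S₁.sig + 4]
50. n21.pre = 5  [C.wid - 24]
51. n21.lab = 2  [C.wid - 27]
52. n22.sig = "kv"  ["kv"]
53. n22.acc = 0  [S.pre - 5]
54. n23.key = "pp"  [terminal]
55. n24.key = "wu"  [terminal]
56. n22.depth = 9  [B.acc + 9]
57. n22.off = "kvpp"  [B.sig ++ b₀.key]
58. n21.sig = 14  [S.pre + 9]
59. n25.key = "xn"  [terminal]
60. n26.mk = 13  [terminal]
61. n20.pre = true  [S.sig > 13]
62. n20.off = 9  [S.sig + f.mk - 18]
63. n0.sig = 12  [(if C₀.pre then S₁.sig else C₁.off) + 3]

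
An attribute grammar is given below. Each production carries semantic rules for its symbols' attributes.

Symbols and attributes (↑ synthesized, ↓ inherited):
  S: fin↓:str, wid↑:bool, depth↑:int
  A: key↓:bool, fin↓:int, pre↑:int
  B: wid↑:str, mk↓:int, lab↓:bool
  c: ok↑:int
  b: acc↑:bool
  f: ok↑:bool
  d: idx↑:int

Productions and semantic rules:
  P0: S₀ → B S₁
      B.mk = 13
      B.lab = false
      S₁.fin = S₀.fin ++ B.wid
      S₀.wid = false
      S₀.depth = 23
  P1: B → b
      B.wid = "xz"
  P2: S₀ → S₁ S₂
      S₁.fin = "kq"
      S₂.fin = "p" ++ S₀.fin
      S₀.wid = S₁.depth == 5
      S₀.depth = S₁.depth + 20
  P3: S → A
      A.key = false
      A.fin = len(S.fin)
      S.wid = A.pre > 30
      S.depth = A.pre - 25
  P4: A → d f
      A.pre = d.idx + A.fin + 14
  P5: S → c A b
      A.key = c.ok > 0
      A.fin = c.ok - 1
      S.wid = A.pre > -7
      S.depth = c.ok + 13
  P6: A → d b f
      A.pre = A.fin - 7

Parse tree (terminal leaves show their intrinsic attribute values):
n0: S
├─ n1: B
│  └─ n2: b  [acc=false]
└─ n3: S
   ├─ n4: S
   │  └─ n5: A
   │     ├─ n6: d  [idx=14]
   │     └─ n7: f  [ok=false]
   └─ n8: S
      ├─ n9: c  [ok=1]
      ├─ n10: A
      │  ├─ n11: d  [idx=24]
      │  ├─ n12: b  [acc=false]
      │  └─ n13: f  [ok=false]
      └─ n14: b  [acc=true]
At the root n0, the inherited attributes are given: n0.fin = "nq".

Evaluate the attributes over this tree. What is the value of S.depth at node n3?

1. n0.fin = "nq"  [given at root]
2. n1.mk = 13  [13]
3. n1.lab = false  [false]
4. n2.acc = false  [terminal]
5. n1.wid = "xz"  ["xz"]
6. n3.fin = "nqxz"  [S₀.fin ++ B.wid]
7. n4.fin = "kq"  ["kq"]
8. n5.key = false  [false]
9. n5.fin = 2  [len(S.fin)]
10. n6.idx = 14  [terminal]
11. n7.ok = false  [terminal]
12. n5.pre = 30  [d.idx + A.fin + 14]
13. n4.wid = false  [A.pre > 30]
14. n4.depth = 5  [A.pre - 25]
15. n8.fin = "pnqxz"  ["p" ++ S₀.fin]
16. n9.ok = 1  [terminal]
17. n10.key = true  [c.ok > 0]
18. n10.fin = 0  [c.ok - 1]
19. n11.idx = 24  [terminal]
20. n12.acc = false  [terminal]
21. n13.ok = false  [terminal]
22. n10.pre = -7  [A.fin - 7]
23. n14.acc = true  [terminal]
24. n8.wid = false  [A.pre > -7]
25. n8.depth = 14  [c.ok + 13]
26. n3.wid = true  [S₁.depth == 5]
27. n3.depth = 25  [S₁.depth + 20]
28. n0.wid = false  [false]
29. n0.depth = 23  [23]

25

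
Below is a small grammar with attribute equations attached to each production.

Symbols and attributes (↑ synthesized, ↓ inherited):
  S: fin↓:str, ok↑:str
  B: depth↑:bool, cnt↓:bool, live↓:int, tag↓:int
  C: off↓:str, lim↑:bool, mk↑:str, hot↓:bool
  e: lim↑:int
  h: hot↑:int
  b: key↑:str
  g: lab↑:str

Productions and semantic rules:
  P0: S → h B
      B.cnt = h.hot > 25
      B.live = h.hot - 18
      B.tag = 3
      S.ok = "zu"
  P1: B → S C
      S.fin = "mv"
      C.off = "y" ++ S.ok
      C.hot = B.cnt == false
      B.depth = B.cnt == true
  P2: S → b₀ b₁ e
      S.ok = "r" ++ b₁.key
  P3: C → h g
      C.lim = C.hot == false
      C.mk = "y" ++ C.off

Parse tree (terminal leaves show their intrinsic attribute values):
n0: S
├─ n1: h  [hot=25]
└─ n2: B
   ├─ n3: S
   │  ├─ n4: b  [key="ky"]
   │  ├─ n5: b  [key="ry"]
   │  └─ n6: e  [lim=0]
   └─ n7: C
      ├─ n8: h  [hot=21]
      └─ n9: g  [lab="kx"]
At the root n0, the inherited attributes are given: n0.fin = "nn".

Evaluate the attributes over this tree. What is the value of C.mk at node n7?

1. n0.fin = "nn"  [given at root]
2. n1.hot = 25  [terminal]
3. n2.cnt = false  [h.hot > 25]
4. n2.live = 7  [h.hot - 18]
5. n2.tag = 3  [3]
6. n3.fin = "mv"  ["mv"]
7. n4.key = "ky"  [terminal]
8. n5.key = "ry"  [terminal]
9. n6.lim = 0  [terminal]
10. n3.ok = "rry"  ["r" ++ b₁.key]
11. n7.off = "yrry"  ["y" ++ S.ok]
12. n7.hot = true  [B.cnt == false]
13. n8.hot = 21  [terminal]
14. n9.lab = "kx"  [terminal]
15. n7.lim = false  [C.hot == false]
16. n7.mk = "yyrry"  ["y" ++ C.off]
17. n2.depth = false  [B.cnt == true]
18. n0.ok = "zu"  ["zu"]

"yyrry"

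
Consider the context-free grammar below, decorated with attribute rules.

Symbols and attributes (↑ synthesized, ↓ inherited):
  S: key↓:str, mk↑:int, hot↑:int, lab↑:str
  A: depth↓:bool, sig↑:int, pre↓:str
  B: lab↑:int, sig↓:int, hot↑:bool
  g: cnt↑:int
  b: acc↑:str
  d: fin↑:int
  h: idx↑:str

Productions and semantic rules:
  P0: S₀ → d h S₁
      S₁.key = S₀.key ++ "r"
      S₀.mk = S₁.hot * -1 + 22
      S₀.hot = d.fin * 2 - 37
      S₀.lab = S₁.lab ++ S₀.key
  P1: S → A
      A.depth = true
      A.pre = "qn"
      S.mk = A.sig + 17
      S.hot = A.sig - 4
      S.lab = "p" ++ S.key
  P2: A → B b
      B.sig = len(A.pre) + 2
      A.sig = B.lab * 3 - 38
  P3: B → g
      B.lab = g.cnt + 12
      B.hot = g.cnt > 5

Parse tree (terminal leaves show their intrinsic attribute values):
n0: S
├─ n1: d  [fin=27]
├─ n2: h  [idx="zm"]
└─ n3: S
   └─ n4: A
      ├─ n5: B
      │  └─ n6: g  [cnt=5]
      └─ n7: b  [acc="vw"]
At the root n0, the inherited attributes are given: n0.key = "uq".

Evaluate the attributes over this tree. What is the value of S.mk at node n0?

1. n0.key = "uq"  [given at root]
2. n1.fin = 27  [terminal]
3. n2.idx = "zm"  [terminal]
4. n3.key = "uqr"  [S₀.key ++ "r"]
5. n4.depth = true  [true]
6. n4.pre = "qn"  ["qn"]
7. n5.sig = 4  [len(A.pre) + 2]
8. n6.cnt = 5  [terminal]
9. n5.lab = 17  [g.cnt + 12]
10. n5.hot = false  [g.cnt > 5]
11. n7.acc = "vw"  [terminal]
12. n4.sig = 13  [B.lab * 3 - 38]
13. n3.mk = 30  [A.sig + 17]
14. n3.hot = 9  [A.sig - 4]
15. n3.lab = "puqr"  ["p" ++ S.key]
16. n0.mk = 13  [S₁.hot * -1 + 22]
17. n0.hot = 17  [d.fin * 2 - 37]
18. n0.lab = "puqruq"  [S₁.lab ++ S₀.key]

13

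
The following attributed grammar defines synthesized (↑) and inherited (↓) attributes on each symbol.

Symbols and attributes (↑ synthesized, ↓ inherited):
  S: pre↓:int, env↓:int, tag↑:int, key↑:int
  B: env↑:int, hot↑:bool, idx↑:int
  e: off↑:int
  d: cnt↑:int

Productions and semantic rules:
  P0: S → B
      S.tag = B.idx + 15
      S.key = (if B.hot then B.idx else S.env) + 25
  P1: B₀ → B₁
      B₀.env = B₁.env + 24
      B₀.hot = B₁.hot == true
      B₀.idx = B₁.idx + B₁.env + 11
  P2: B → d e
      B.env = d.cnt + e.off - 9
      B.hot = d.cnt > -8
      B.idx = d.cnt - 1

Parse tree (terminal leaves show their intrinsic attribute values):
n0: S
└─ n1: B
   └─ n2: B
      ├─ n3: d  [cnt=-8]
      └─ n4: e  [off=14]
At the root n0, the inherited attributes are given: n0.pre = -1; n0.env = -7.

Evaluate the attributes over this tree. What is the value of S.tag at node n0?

14

1. n0.pre = -1  [given at root]
2. n0.env = -7  [given at root]
3. n3.cnt = -8  [terminal]
4. n4.off = 14  [terminal]
5. n2.env = -3  [d.cnt + e.off - 9]
6. n2.hot = false  [d.cnt > -8]
7. n2.idx = -9  [d.cnt - 1]
8. n1.env = 21  [B₁.env + 24]
9. n1.hot = false  [B₁.hot == true]
10. n1.idx = -1  [B₁.idx + B₁.env + 11]
11. n0.tag = 14  [B.idx + 15]
12. n0.key = 18  [(if B.hot then B.idx else S.env) + 25]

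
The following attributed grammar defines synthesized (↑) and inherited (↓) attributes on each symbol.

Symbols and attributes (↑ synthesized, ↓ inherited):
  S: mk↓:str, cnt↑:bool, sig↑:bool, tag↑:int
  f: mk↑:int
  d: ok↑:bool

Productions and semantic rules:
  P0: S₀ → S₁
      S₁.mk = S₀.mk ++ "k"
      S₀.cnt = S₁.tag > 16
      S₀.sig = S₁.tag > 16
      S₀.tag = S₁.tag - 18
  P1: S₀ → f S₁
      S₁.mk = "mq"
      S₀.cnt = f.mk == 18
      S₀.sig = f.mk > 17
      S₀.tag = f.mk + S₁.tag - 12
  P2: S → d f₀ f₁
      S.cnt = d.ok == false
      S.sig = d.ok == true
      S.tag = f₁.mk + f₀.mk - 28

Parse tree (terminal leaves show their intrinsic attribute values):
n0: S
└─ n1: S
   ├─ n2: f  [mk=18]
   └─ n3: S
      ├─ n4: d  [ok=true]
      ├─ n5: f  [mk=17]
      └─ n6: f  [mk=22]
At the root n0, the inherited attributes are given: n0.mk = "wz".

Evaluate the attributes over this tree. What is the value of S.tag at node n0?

-1

1. n0.mk = "wz"  [given at root]
2. n1.mk = "wzk"  [S₀.mk ++ "k"]
3. n2.mk = 18  [terminal]
4. n3.mk = "mq"  ["mq"]
5. n4.ok = true  [terminal]
6. n5.mk = 17  [terminal]
7. n6.mk = 22  [terminal]
8. n3.cnt = false  [d.ok == false]
9. n3.sig = true  [d.ok == true]
10. n3.tag = 11  [f₁.mk + f₀.mk - 28]
11. n1.cnt = true  [f.mk == 18]
12. n1.sig = true  [f.mk > 17]
13. n1.tag = 17  [f.mk + S₁.tag - 12]
14. n0.cnt = true  [S₁.tag > 16]
15. n0.sig = true  [S₁.tag > 16]
16. n0.tag = -1  [S₁.tag - 18]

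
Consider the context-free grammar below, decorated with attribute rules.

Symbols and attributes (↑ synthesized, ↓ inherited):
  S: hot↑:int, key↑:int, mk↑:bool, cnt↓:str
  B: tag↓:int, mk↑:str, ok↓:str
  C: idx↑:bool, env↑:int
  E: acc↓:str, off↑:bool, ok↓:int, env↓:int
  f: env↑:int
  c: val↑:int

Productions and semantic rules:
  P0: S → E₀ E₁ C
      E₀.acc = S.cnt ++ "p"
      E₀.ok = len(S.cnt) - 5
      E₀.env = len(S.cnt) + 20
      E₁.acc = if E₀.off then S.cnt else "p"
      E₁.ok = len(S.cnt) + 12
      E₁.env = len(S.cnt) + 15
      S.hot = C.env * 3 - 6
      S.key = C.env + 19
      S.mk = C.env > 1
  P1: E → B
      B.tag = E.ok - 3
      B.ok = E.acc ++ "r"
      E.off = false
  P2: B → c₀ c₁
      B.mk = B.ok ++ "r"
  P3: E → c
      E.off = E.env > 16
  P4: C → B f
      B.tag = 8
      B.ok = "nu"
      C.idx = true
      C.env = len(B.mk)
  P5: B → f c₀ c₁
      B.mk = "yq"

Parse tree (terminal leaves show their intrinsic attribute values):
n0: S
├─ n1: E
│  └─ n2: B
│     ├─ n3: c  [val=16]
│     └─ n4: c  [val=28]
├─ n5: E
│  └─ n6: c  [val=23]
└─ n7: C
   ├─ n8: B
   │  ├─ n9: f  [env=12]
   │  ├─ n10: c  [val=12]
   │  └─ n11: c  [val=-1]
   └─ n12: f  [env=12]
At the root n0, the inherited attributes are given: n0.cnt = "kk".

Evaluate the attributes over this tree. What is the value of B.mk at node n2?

"kkprr"

1. n0.cnt = "kk"  [given at root]
2. n1.acc = "kkp"  [S.cnt ++ "p"]
3. n1.ok = -3  [len(S.cnt) - 5]
4. n1.env = 22  [len(S.cnt) + 20]
5. n2.tag = -6  [E.ok - 3]
6. n2.ok = "kkpr"  [E.acc ++ "r"]
7. n3.val = 16  [terminal]
8. n4.val = 28  [terminal]
9. n2.mk = "kkprr"  [B.ok ++ "r"]
10. n1.off = false  [false]
11. n5.acc = "p"  [if E₀.off then S.cnt else "p"]
12. n5.ok = 14  [len(S.cnt) + 12]
13. n5.env = 17  [len(S.cnt) + 15]
14. n6.val = 23  [terminal]
15. n5.off = true  [E.env > 16]
16. n8.tag = 8  [8]
17. n8.ok = "nu"  ["nu"]
18. n9.env = 12  [terminal]
19. n10.val = 12  [terminal]
20. n11.val = -1  [terminal]
21. n8.mk = "yq"  ["yq"]
22. n12.env = 12  [terminal]
23. n7.idx = true  [true]
24. n7.env = 2  [len(B.mk)]
25. n0.hot = 0  [C.env * 3 - 6]
26. n0.key = 21  [C.env + 19]
27. n0.mk = true  [C.env > 1]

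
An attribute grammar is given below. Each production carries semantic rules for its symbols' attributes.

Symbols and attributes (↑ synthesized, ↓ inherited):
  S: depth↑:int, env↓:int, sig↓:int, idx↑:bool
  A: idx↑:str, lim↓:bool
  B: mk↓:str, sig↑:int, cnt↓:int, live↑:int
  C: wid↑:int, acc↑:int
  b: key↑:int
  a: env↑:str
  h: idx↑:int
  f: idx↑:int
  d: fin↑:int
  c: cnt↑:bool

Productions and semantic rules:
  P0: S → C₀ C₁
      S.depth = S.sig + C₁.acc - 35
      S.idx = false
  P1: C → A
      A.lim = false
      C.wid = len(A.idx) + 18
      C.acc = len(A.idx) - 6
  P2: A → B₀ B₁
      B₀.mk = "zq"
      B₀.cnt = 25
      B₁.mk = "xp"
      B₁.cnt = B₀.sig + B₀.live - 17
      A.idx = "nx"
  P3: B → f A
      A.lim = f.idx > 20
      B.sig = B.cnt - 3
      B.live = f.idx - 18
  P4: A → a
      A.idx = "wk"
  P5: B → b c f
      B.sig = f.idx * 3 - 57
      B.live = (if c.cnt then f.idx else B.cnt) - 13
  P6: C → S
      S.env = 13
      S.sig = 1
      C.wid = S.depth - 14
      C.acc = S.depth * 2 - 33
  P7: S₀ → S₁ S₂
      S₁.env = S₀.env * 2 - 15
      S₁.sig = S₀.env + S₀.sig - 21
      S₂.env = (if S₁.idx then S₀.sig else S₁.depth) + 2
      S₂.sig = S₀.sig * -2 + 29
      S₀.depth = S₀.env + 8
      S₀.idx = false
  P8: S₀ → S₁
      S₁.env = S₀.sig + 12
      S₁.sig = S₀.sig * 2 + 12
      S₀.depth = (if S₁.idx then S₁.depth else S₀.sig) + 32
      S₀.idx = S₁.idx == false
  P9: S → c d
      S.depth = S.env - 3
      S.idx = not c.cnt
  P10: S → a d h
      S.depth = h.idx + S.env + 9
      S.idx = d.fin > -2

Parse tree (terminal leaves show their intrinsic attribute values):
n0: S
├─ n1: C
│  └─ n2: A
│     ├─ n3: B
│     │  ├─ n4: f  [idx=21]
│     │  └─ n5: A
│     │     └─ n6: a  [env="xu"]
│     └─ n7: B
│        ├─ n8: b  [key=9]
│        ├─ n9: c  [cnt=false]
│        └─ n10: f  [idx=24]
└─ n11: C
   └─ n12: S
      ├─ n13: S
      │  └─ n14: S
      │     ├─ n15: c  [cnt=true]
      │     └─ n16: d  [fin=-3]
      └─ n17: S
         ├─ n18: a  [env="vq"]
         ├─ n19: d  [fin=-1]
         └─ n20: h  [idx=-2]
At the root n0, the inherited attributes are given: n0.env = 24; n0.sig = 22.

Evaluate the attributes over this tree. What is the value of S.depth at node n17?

10

1. n0.env = 24  [given at root]
2. n0.sig = 22  [given at root]
3. n2.lim = false  [false]
4. n3.mk = "zq"  ["zq"]
5. n3.cnt = 25  [25]
6. n4.idx = 21  [terminal]
7. n5.lim = true  [f.idx > 20]
8. n6.env = "xu"  [terminal]
9. n5.idx = "wk"  ["wk"]
10. n3.sig = 22  [B.cnt - 3]
11. n3.live = 3  [f.idx - 18]
12. n7.mk = "xp"  ["xp"]
13. n7.cnt = 8  [B₀.sig + B₀.live - 17]
14. n8.key = 9  [terminal]
15. n9.cnt = false  [terminal]
16. n10.idx = 24  [terminal]
17. n7.sig = 15  [f.idx * 3 - 57]
18. n7.live = -5  [(if c.cnt then f.idx else B.cnt) - 13]
19. n2.idx = "nx"  ["nx"]
20. n1.wid = 20  [len(A.idx) + 18]
21. n1.acc = -4  [len(A.idx) - 6]
22. n12.env = 13  [13]
23. n12.sig = 1  [1]
24. n13.env = 11  [S₀.env * 2 - 15]
25. n13.sig = -7  [S₀.env + S₀.sig - 21]
26. n14.env = 5  [S₀.sig + 12]
27. n14.sig = -2  [S₀.sig * 2 + 12]
28. n15.cnt = true  [terminal]
29. n16.fin = -3  [terminal]
30. n14.depth = 2  [S.env - 3]
31. n14.idx = false  [not c.cnt]
32. n13.depth = 25  [(if S₁.idx then S₁.depth else S₀.sig) + 32]
33. n13.idx = true  [S₁.idx == false]
34. n17.env = 3  [(if S₁.idx then S₀.sig else S₁.depth) + 2]
35. n17.sig = 27  [S₀.sig * -2 + 29]
36. n18.env = "vq"  [terminal]
37. n19.fin = -1  [terminal]
38. n20.idx = -2  [terminal]
39. n17.depth = 10  [h.idx + S.env + 9]
40. n17.idx = true  [d.fin > -2]
41. n12.depth = 21  [S₀.env + 8]
42. n12.idx = false  [false]
43. n11.wid = 7  [S.depth - 14]
44. n11.acc = 9  [S.depth * 2 - 33]
45. n0.depth = -4  [S.sig + C₁.acc - 35]
46. n0.idx = false  [false]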